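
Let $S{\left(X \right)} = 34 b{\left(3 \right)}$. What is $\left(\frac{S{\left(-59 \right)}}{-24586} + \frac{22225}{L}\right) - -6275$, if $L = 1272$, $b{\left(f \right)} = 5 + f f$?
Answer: $\frac{98393176589}{15636696} \approx 6292.5$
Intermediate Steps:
$b{\left(f \right)} = 5 + f^{2}$
$S{\left(X \right)} = 476$ ($S{\left(X \right)} = 34 \left(5 + 3^{2}\right) = 34 \left(5 + 9\right) = 34 \cdot 14 = 476$)
$\left(\frac{S{\left(-59 \right)}}{-24586} + \frac{22225}{L}\right) - -6275 = \left(\frac{476}{-24586} + \frac{22225}{1272}\right) - -6275 = \left(476 \left(- \frac{1}{24586}\right) + 22225 \cdot \frac{1}{1272}\right) + 6275 = \left(- \frac{238}{12293} + \frac{22225}{1272}\right) + 6275 = \frac{272909189}{15636696} + 6275 = \frac{98393176589}{15636696}$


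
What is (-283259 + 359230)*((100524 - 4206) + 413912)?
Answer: 38762683330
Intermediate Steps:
(-283259 + 359230)*((100524 - 4206) + 413912) = 75971*(96318 + 413912) = 75971*510230 = 38762683330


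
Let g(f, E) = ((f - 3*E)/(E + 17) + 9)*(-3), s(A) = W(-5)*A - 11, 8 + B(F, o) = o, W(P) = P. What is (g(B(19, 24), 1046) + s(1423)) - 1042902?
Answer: -1116199099/1063 ≈ -1.0500e+6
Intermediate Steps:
B(F, o) = -8 + o
s(A) = -11 - 5*A (s(A) = -5*A - 11 = -11 - 5*A)
g(f, E) = -27 - 3*(f - 3*E)/(17 + E) (g(f, E) = ((f - 3*E)/(17 + E) + 9)*(-3) = (9 + (f - 3*E)/(17 + E))*(-3) = -27 - 3*(f - 3*E)/(17 + E))
(g(B(19, 24), 1046) + s(1423)) - 1042902 = (3*(-153 - (-8 + 24) - 6*1046)/(17 + 1046) + (-11 - 5*1423)) - 1042902 = (3*(-153 - 1*16 - 6276)/1063 + (-11 - 7115)) - 1042902 = (3*(1/1063)*(-153 - 16 - 6276) - 7126) - 1042902 = (3*(1/1063)*(-6445) - 7126) - 1042902 = (-19335/1063 - 7126) - 1042902 = -7594273/1063 - 1042902 = -1116199099/1063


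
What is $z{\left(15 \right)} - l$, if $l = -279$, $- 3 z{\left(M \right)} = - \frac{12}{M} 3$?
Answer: $\frac{1399}{5} \approx 279.8$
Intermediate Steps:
$z{\left(M \right)} = \frac{12}{M}$ ($z{\left(M \right)} = - \frac{- \frac{12}{M} 3}{3} = - \frac{\left(-36\right) \frac{1}{M}}{3} = \frac{12}{M}$)
$z{\left(15 \right)} - l = \frac{12}{15} - -279 = 12 \cdot \frac{1}{15} + 279 = \frac{4}{5} + 279 = \frac{1399}{5}$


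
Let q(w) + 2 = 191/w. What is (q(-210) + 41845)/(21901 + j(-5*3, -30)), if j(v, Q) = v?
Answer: 8786839/4596060 ≈ 1.9118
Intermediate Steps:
q(w) = -2 + 191/w
(q(-210) + 41845)/(21901 + j(-5*3, -30)) = ((-2 + 191/(-210)) + 41845)/(21901 - 5*3) = ((-2 + 191*(-1/210)) + 41845)/(21901 - 15) = ((-2 - 191/210) + 41845)/21886 = (-611/210 + 41845)*(1/21886) = (8786839/210)*(1/21886) = 8786839/4596060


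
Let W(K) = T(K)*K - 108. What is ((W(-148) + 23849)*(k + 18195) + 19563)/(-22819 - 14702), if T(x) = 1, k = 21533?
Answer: -937322267/37521 ≈ -24981.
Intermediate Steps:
W(K) = -108 + K (W(K) = 1*K - 108 = K - 108 = -108 + K)
((W(-148) + 23849)*(k + 18195) + 19563)/(-22819 - 14702) = (((-108 - 148) + 23849)*(21533 + 18195) + 19563)/(-22819 - 14702) = ((-256 + 23849)*39728 + 19563)/(-37521) = (23593*39728 + 19563)*(-1/37521) = (937302704 + 19563)*(-1/37521) = 937322267*(-1/37521) = -937322267/37521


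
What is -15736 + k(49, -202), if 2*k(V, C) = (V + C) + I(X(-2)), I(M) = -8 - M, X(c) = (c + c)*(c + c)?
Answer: -31649/2 ≈ -15825.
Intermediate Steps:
X(c) = 4*c² (X(c) = (2*c)*(2*c) = 4*c²)
k(V, C) = -12 + C/2 + V/2 (k(V, C) = ((V + C) + (-8 - 4*(-2)²))/2 = ((C + V) + (-8 - 4*4))/2 = ((C + V) + (-8 - 1*16))/2 = ((C + V) + (-8 - 16))/2 = ((C + V) - 24)/2 = (-24 + C + V)/2 = -12 + C/2 + V/2)
-15736 + k(49, -202) = -15736 + (-12 + (½)*(-202) + (½)*49) = -15736 + (-12 - 101 + 49/2) = -15736 - 177/2 = -31649/2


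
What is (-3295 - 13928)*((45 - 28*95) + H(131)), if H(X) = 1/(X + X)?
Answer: 11799976767/262 ≈ 4.5038e+7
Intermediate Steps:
H(X) = 1/(2*X)
(-3295 - 13928)*((45 - 28*95) + H(131)) = (-3295 - 13928)*((45 - 28*95) + (½)/131) = -17223*((45 - 2660) + (½)*(1/131)) = -17223*(-2615 + 1/262) = -17223*(-685129/262) = 11799976767/262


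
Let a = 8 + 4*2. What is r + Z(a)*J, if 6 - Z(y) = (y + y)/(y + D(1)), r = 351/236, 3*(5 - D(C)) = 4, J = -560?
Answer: -577569/236 ≈ -2447.3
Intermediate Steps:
D(C) = 11/3 (D(C) = 5 - ⅓*4 = 5 - 4/3 = 11/3)
a = 16 (a = 8 + 8 = 16)
r = 351/236 (r = 351*(1/236) = 351/236 ≈ 1.4873)
Z(y) = 6 - 2*y/(11/3 + y) (Z(y) = 6 - (y + y)/(y + 11/3) = 6 - 2*y/(11/3 + y))
r + Z(a)*J = 351/236 + (6*(11 + 2*16)/(11 + 3*16))*(-560) = 351/236 + (6*(11 + 32)/(11 + 48))*(-560) = 351/236 + (6*43/59)*(-560) = 351/236 + (6*(1/59)*43)*(-560) = 351/236 + (258/59)*(-560) = 351/236 - 144480/59 = -577569/236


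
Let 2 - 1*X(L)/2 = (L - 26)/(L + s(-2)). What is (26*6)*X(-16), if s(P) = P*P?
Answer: -468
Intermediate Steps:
s(P) = P²
X(L) = 4 - 2*(-26 + L)/(4 + L) (X(L) = 4 - 2*(L - 26)/(L + (-2)²) = 4 - 2*(-26 + L)/(L + 4) = 4 - 2*(-26 + L)/(4 + L))
(26*6)*X(-16) = (26*6)*(2*(34 - 16)/(4 - 16)) = 156*(2*18/(-12)) = 156*(2*(-1/12)*18) = 156*(-3) = -468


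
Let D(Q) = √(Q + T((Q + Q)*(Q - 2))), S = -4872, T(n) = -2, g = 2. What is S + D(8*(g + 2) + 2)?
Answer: -4872 + 4*√2 ≈ -4866.3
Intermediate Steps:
D(Q) = √(-2 + Q) (D(Q) = √(Q - 2) = √(-2 + Q))
S + D(8*(g + 2) + 2) = -4872 + √(-2 + (8*(2 + 2) + 2)) = -4872 + √(-2 + (8*4 + 2)) = -4872 + √(-2 + (32 + 2)) = -4872 + √(-2 + 34) = -4872 + √32 = -4872 + 4*√2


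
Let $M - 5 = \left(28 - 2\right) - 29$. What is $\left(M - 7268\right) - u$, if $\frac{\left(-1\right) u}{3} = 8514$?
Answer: $18276$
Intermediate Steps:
$M = 2$ ($M = 5 + \left(\left(28 - 2\right) - 29\right) = 5 + \left(26 - 29\right) = 5 - 3 = 2$)
$u = -25542$ ($u = \left(-3\right) 8514 = -25542$)
$\left(M - 7268\right) - u = \left(2 - 7268\right) - -25542 = \left(2 - 7268\right) + 25542 = -7266 + 25542 = 18276$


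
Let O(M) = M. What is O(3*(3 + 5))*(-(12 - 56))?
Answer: 1056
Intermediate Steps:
O(3*(3 + 5))*(-(12 - 56)) = (3*(3 + 5))*(-(12 - 56)) = (3*8)*(-1*(-44)) = 24*44 = 1056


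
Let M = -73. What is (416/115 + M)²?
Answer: 63664441/13225 ≈ 4813.9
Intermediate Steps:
(416/115 + M)² = (416/115 - 73)² = (-7979/115)² = 63664441/13225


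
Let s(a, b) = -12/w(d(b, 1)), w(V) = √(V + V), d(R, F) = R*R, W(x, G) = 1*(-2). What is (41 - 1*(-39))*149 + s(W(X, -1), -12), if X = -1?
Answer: 11920 - √2/2 ≈ 11919.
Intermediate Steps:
W(x, G) = -2
d(R, F) = R²
w(V) = √2*√V (w(V) = √(2*V) = √2*√V)
s(a, b) = -6*√2/√(b²) (s(a, b) = -12*√2/(2*√(b²)) = -6*√2/√(b²))
(41 - 1*(-39))*149 + s(W(X, -1), -12) = (41 - 1*(-39))*149 - 6*√2/√((-12)²) = (41 + 39)*149 - 6*√2/√144 = 80*149 - 6*√2*1/12 = 11920 - √2/2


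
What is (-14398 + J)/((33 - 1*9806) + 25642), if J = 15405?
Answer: 1007/15869 ≈ 0.063457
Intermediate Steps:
(-14398 + J)/((33 - 1*9806) + 25642) = (-14398 + 15405)/((33 - 1*9806) + 25642) = 1007/((33 - 9806) + 25642) = 1007/(-9773 + 25642) = 1007/15869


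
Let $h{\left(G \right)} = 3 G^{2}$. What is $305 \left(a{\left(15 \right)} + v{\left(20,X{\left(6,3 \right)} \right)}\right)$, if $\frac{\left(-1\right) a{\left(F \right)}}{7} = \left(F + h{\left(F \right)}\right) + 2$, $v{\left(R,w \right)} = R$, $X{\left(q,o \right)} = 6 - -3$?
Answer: $-1471320$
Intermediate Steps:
$X{\left(q,o \right)} = 9$ ($X{\left(q,o \right)} = 6 + 3 = 9$)
$a{\left(F \right)} = -14 - 21 F^{2} - 7 F$ ($a{\left(F \right)} = - 7 \left(\left(F + 3 F^{2}\right) + 2\right) = - 7 \left(2 + F + 3 F^{2}\right) = -14 - 21 F^{2} - 7 F$)
$305 \left(a{\left(15 \right)} + v{\left(20,X{\left(6,3 \right)} \right)}\right) = 305 \left(\left(-14 - 21 \cdot 15^{2} - 105\right) + 20\right) = 305 \left(\left(-14 - 4725 - 105\right) + 20\right) = 305 \left(-4844 + 20\right) = 305 \left(-4824\right) = -1471320$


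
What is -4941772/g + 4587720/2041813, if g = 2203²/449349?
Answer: -4533987472044680484/9909345227917 ≈ -4.5755e+5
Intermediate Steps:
g = 4853209/449349 (g = 4853209*(1/449349) = 4853209/449349 ≈ 10.801)
-4941772/g + 4587720/2041813 = -4941772/4853209/449349 + 4587720/2041813 = -4941772*449349/4853209 + 4587720*(1/2041813) = -2220580306428/4853209 + 4587720/2041813 = -4533987472044680484/9909345227917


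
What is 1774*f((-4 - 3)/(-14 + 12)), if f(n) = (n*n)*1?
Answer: 43463/2 ≈ 21732.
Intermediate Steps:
f(n) = n² (f(n) = n²*1 = n²)
1774*f((-4 - 3)/(-14 + 12)) = 1774*((-4 - 3)/(-14 + 12))² = 1774*(-7/(-2))² = 1774*(-7*(-½))² = 1774*(7/2)² = 1774*(49/4) = 43463/2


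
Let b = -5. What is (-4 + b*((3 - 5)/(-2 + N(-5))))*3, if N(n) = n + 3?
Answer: -39/2 ≈ -19.500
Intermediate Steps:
N(n) = 3 + n
(-4 + b*((3 - 5)/(-2 + N(-5))))*3 = (-4 - 5*(3 - 5)/(-2 + (3 - 5)))*3 = (-4 - (-10)/(-2 - 2))*3 = (-4 - (-10)/(-4))*3 = (-4 - (-10)*(-1)/4)*3 = (-4 - 5*1/2)*3 = (-4 - 5/2)*3 = -13/2*3 = -39/2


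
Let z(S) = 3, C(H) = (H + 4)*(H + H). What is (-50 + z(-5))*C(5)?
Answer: -4230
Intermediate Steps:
C(H) = 2*H*(4 + H) (C(H) = (4 + H)*(2*H) = 2*H*(4 + H))
(-50 + z(-5))*C(5) = (-50 + 3)*(2*5*(4 + 5)) = -94*5*9 = -47*90 = -4230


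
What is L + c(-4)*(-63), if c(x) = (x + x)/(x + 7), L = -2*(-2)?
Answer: 172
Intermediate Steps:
L = 4
c(x) = 2*x/(7 + x) (c(x) = (2*x)/(7 + x) = 2*x/(7 + x))
L + c(-4)*(-63) = 4 + (2*(-4)/(7 - 4))*(-63) = 4 + (2*(-4)/3)*(-63) = 4 + (2*(-4)*(1/3))*(-63) = 4 - 8/3*(-63) = 4 + 168 = 172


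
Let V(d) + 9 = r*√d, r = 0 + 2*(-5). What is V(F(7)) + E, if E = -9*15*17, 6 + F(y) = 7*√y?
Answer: -2304 - 10*√(-6 + 7*√7) ≈ -2339.4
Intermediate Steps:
r = -10 (r = 0 - 10 = -10)
F(y) = -6 + 7*√y
V(d) = -9 - 10*√d
E = -2295 (E = -135*17 = -2295)
V(F(7)) + E = (-9 - 10*√(-6 + 7*√7)) - 2295 = -2304 - 10*√(-6 + 7*√7)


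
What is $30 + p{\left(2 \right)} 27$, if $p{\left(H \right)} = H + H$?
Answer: $138$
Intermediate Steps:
$p{\left(H \right)} = 2 H$
$30 + p{\left(2 \right)} 27 = 30 + 2 \cdot 2 \cdot 27 = 30 + 4 \cdot 27 = 30 + 108 = 138$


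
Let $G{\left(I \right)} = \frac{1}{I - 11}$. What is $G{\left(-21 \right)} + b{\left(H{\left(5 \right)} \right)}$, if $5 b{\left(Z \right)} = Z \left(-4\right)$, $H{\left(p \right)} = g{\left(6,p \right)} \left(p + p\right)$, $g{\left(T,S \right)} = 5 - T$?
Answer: $\frac{255}{32} \approx 7.9688$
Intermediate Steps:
$H{\left(p \right)} = - 2 p$ ($H{\left(p \right)} = \left(5 - 6\right) \left(p + p\right) = \left(5 - 6\right) 2 p = - 2 p$)
$G{\left(I \right)} = \frac{1}{-11 + I}$
$b{\left(Z \right)} = - \frac{4 Z}{5}$ ($b{\left(Z \right)} = \frac{Z \left(-4\right)}{5} = \frac{\left(-4\right) Z}{5} = - \frac{4 Z}{5}$)
$G{\left(-21 \right)} + b{\left(H{\left(5 \right)} \right)} = \frac{1}{-11 - 21} - \frac{4 \left(\left(-2\right) 5\right)}{5} = \frac{1}{-32} - -8 = - \frac{1}{32} + 8 = \frac{255}{32}$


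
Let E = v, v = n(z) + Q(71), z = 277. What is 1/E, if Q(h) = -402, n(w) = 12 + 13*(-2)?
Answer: -1/416 ≈ -0.0024038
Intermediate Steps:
n(w) = -14 (n(w) = 12 - 26 = -14)
v = -416 (v = -14 - 402 = -416)
E = -416
1/E = 1/(-416) = -1/416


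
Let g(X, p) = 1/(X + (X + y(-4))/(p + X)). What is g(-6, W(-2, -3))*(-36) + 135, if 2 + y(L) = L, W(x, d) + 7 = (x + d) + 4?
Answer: 142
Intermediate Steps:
W(x, d) = -3 + d + x (W(x, d) = -7 + ((x + d) + 4) = -7 + ((d + x) + 4) = -7 + (4 + d + x) = -3 + d + x)
y(L) = -2 + L
g(X, p) = 1/(X + (-6 + X)/(X + p)) (g(X, p) = 1/(X + (X + (-2 - 4))/(p + X)) = 1/(X + (X - 6)/(X + p)) = 1/(X + (-6 + X)/(X + p)))
g(-6, W(-2, -3))*(-36) + 135 = ((-6 + (-3 - 3 - 2))/(-6 - 6 + (-6)² - 6*(-3 - 3 - 2)))*(-36) + 135 = ((-6 - 8)/(-6 - 6 + 36 - 6*(-8)))*(-36) + 135 = (-14/(-6 - 6 + 36 + 48))*(-36) + 135 = (-14/72)*(-36) + 135 = ((1/72)*(-14))*(-36) + 135 = -7/36*(-36) + 135 = 7 + 135 = 142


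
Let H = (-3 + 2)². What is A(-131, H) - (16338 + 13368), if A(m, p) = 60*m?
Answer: -37566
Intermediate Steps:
H = 1 (H = (-1)² = 1)
A(-131, H) - (16338 + 13368) = 60*(-131) - (16338 + 13368) = -7860 - 1*29706 = -7860 - 29706 = -37566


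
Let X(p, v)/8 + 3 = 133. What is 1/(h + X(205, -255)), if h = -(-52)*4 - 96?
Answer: 1/1152 ≈ 0.00086806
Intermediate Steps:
X(p, v) = 1040 (X(p, v) = -24 + 8*133 = -24 + 1064 = 1040)
h = 112 (h = -13*(-16) - 96 = 208 - 96 = 112)
1/(h + X(205, -255)) = 1/(112 + 1040) = 1/1152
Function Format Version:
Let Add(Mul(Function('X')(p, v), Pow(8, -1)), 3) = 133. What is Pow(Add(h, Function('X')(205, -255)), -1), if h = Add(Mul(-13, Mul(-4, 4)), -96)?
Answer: Rational(1, 1152) ≈ 0.00086806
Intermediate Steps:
Function('X')(p, v) = 1040 (Function('X')(p, v) = Add(-24, Mul(8, 133)) = Add(-24, 1064) = 1040)
h = 112 (h = Add(Mul(-13, -16), -96) = Add(208, -96) = 112)
Pow(Add(h, Function('X')(205, -255)), -1) = Pow(Add(112, 1040), -1) = Pow(1152, -1) = Rational(1, 1152)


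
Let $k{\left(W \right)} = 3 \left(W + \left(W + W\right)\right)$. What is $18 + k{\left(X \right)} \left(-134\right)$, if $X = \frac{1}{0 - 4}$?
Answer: $\frac{639}{2} \approx 319.5$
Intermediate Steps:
$X = - \frac{1}{4}$ ($X = \frac{1}{-4} = - \frac{1}{4} \approx -0.25$)
$k{\left(W \right)} = 9 W$ ($k{\left(W \right)} = 3 \left(W + 2 W\right) = 3 \cdot 3 W = 9 W$)
$18 + k{\left(X \right)} \left(-134\right) = 18 + 9 \left(- \frac{1}{4}\right) \left(-134\right) = 18 - - \frac{603}{2} = 18 + \frac{603}{2} = \frac{639}{2}$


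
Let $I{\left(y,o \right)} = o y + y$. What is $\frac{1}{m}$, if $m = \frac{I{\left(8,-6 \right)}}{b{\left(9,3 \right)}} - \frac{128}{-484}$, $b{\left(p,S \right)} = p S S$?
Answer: $- \frac{9801}{2248} \approx -4.3599$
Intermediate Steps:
$I{\left(y,o \right)} = y + o y$
$b{\left(p,S \right)} = p S^{2}$ ($b{\left(p,S \right)} = S p S = p S^{2}$)
$m = - \frac{2248}{9801}$ ($m = \frac{8 \left(1 - 6\right)}{9 \cdot 3^{2}} - \frac{128}{-484} = \frac{8 \left(-5\right)}{9 \cdot 9} - - \frac{32}{121} = - \frac{40}{81} + \frac{32}{121} = - \frac{2248}{9801} \approx -0.22936$)
$\frac{1}{m} = \frac{1}{- \frac{2248}{9801}} = - \frac{9801}{2248}$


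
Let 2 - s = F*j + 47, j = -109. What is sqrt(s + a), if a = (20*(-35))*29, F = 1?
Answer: 2*I*sqrt(5059) ≈ 142.25*I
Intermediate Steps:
a = -20300 (a = -700*29 = -20300)
s = 64 (s = 2 - (1*(-109) + 47) = 2 - (-109 + 47) = 2 - 1*(-62) = 2 + 62 = 64)
sqrt(s + a) = sqrt(64 - 20300) = sqrt(-20236) = 2*I*sqrt(5059)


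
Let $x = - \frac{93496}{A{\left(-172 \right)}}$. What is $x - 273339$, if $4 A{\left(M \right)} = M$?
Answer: $- \frac{11660081}{43} \approx -2.7116 \cdot 10^{5}$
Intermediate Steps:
$A{\left(M \right)} = \frac{M}{4}$
$x = \frac{93496}{43}$ ($x = - \frac{93496}{\frac{1}{4} \left(-172\right)} = - \frac{93496}{-43} = \left(-93496\right) \left(- \frac{1}{43}\right) = \frac{93496}{43} \approx 2174.3$)
$x - 273339 = \frac{93496}{43} - 273339 = - \frac{11660081}{43}$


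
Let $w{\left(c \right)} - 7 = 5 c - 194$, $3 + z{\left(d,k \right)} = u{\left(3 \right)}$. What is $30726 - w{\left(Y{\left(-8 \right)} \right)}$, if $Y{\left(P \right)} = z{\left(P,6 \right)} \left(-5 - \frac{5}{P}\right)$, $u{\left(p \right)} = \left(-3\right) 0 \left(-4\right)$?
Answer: $\frac{246779}{8} \approx 30847.0$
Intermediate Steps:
$u{\left(p \right)} = 0$ ($u{\left(p \right)} = 0 \left(-4\right) = 0$)
$z{\left(d,k \right)} = -3$ ($z{\left(d,k \right)} = -3 + 0 = -3$)
$Y{\left(P \right)} = 15 + \frac{15}{P}$ ($Y{\left(P \right)} = - 3 \left(-5 - \frac{5}{P}\right) = 15 + \frac{15}{P}$)
$w{\left(c \right)} = -187 + 5 c$ ($w{\left(c \right)} = 7 + \left(5 c - 194\right) = 7 + \left(-194 + 5 c\right) = -187 + 5 c$)
$30726 - w{\left(Y{\left(-8 \right)} \right)} = 30726 - \left(-187 + 5 \left(15 + \frac{15}{-8}\right)\right) = 30726 - \left(-187 + 5 \left(15 + 15 \left(- \frac{1}{8}\right)\right)\right) = 30726 - \left(-187 + 5 \left(15 - \frac{15}{8}\right)\right) = 30726 - \left(-187 + 5 \cdot \frac{105}{8}\right) = 30726 - \left(-187 + \frac{525}{8}\right) = 30726 - - \frac{971}{8} = 30726 + \frac{971}{8} = \frac{246779}{8}$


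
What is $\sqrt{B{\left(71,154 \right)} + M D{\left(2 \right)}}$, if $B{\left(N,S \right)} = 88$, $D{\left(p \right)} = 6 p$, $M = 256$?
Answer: $2 \sqrt{790} \approx 56.214$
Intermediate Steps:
$\sqrt{B{\left(71,154 \right)} + M D{\left(2 \right)}} = \sqrt{88 + 256 \cdot 6 \cdot 2} = \sqrt{88 + 256 \cdot 12} = \sqrt{88 + 3072} = \sqrt{3160} = 2 \sqrt{790}$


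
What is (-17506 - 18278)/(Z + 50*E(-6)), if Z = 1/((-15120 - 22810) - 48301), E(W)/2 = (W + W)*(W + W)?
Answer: -3085690104/1241726399 ≈ -2.4850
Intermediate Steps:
E(W) = 8*W**2 (E(W) = 2*((W + W)*(W + W)) = 2*((2*W)*(2*W)) = 2*(4*W**2) = 8*W**2)
Z = -1/86231 (Z = 1/(-37930 - 48301) = 1/(-86231) = -1/86231 ≈ -1.1597e-5)
(-17506 - 18278)/(Z + 50*E(-6)) = (-17506 - 18278)/(-1/86231 + 50*(8*(-6)**2)) = -35784/(-1/86231 + 50*(8*36)) = -35784/(-1/86231 + 50*288) = -35784/(-1/86231 + 14400) = -35784/1241726399/86231 = -35784*86231/1241726399 = -3085690104/1241726399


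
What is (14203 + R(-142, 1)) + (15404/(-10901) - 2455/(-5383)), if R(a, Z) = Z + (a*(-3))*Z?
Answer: 858433456513/58680083 ≈ 14629.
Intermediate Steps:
R(a, Z) = Z - 3*Z*a (R(a, Z) = Z + (-3*a)*Z = Z - 3*Z*a)
(14203 + R(-142, 1)) + (15404/(-10901) - 2455/(-5383)) = (14203 + 1*(1 - 3*(-142))) + (15404/(-10901) - 2455/(-5383)) = (14203 + 1*(1 + 426)) + (15404*(-1/10901) - 2455*(-1/5383)) = (14203 + 1*427) + (-15404/10901 + 2455/5383) = (14203 + 427) - 56157777/58680083 = 14630 - 56157777/58680083 = 858433456513/58680083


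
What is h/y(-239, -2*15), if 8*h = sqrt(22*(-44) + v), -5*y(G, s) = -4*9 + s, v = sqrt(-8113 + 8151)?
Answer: 5*sqrt(-968 + sqrt(38))/528 ≈ 0.29369*I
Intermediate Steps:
v = sqrt(38) ≈ 6.1644
y(G, s) = 36/5 - s/5 (y(G, s) = -(-4*9 + s)/5 = -(-36 + s)/5 = 36/5 - s/5)
h = sqrt(-968 + sqrt(38))/8 (h = sqrt(22*(-44) + sqrt(38))/8 = sqrt(-968 + sqrt(38))/8 ≈ 3.8767*I)
h/y(-239, -2*15) = (sqrt(-968 + sqrt(38))/8)/(36/5 - (-2)*15/5) = (sqrt(-968 + sqrt(38))/8)/(36/5 - 1/5*(-30)) = (sqrt(-968 + sqrt(38))/8)/(36/5 + 6) = (sqrt(-968 + sqrt(38))/8)/(66/5) = (sqrt(-968 + sqrt(38))/8)*(5/66) = 5*sqrt(-968 + sqrt(38))/528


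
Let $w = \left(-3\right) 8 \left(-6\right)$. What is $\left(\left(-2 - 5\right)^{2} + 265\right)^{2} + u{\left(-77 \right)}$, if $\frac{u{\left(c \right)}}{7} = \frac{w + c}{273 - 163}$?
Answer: $\frac{10846029}{110} \approx 98600.0$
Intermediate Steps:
$w = 144$ ($w = \left(-24\right) \left(-6\right) = 144$)
$u{\left(c \right)} = \frac{504}{55} + \frac{7 c}{110}$ ($u{\left(c \right)} = 7 \frac{144 + c}{273 - 163} = 7 \frac{144 + c}{110} = 7 \left(144 + c\right) \frac{1}{110} = 7 \left(\frac{72}{55} + \frac{c}{110}\right) = \frac{504}{55} + \frac{7 c}{110}$)
$\left(\left(-2 - 5\right)^{2} + 265\right)^{2} + u{\left(-77 \right)} = \left(\left(-2 - 5\right)^{2} + 265\right)^{2} + \left(\frac{504}{55} + \frac{7}{110} \left(-77\right)\right) = \left(\left(-7\right)^{2} + 265\right)^{2} + \left(\frac{504}{55} - \frac{49}{10}\right) = \left(49 + 265\right)^{2} + \frac{469}{110} = 314^{2} + \frac{469}{110} = 98596 + \frac{469}{110} = \frac{10846029}{110}$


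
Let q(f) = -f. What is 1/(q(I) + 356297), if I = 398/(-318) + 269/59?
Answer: 9381/3342391127 ≈ 2.8067e-6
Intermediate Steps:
I = 31030/9381 (I = 398*(-1/318) + 269*(1/59) = -199/159 + 269/59 = 31030/9381 ≈ 3.3078)
1/(q(I) + 356297) = 1/(-1*31030/9381 + 356297) = 1/(-31030/9381 + 356297) = 1/(3342391127/9381) = 9381/3342391127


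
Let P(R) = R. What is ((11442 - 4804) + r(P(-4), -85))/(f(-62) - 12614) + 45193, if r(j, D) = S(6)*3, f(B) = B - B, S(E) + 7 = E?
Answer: 570057867/12614 ≈ 45193.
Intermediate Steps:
S(E) = -7 + E
f(B) = 0
r(j, D) = -3 (r(j, D) = (-7 + 6)*3 = -1*3 = -3)
((11442 - 4804) + r(P(-4), -85))/(f(-62) - 12614) + 45193 = ((11442 - 4804) - 3)/(0 - 12614) + 45193 = (6638 - 3)/(-12614) + 45193 = 6635*(-1/12614) + 45193 = -6635/12614 + 45193 = 570057867/12614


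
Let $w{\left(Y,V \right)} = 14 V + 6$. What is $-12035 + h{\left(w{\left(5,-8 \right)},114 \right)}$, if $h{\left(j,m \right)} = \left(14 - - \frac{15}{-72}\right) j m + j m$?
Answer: $- \frac{381555}{2} \approx -1.9078 \cdot 10^{5}$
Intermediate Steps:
$w{\left(Y,V \right)} = 6 + 14 V$
$h{\left(j,m \right)} = \frac{355 j m}{24}$ ($h{\left(j,m \right)} = \left(14 - \left(-15\right) \left(- \frac{1}{72}\right)\right) j m + j m = \left(14 - \frac{5}{24}\right) j m + j m = \frac{331 j}{24} m + j m = \frac{331 j m}{24} + j m = \frac{355 j m}{24}$)
$-12035 + h{\left(w{\left(5,-8 \right)},114 \right)} = -12035 + \frac{355}{24} \left(6 + 14 \left(-8\right)\right) 114 = -12035 + \frac{355}{24} \left(6 - 112\right) 114 = -12035 + \frac{355}{24} \left(-106\right) 114 = -12035 - \frac{357485}{2} = - \frac{381555}{2}$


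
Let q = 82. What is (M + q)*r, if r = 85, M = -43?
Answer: 3315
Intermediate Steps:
(M + q)*r = (-43 + 82)*85 = 39*85 = 3315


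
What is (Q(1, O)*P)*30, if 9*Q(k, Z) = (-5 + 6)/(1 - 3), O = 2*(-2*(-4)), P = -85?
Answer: 425/3 ≈ 141.67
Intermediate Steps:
O = 16 (O = 2*8 = 16)
Q(k, Z) = -1/18 (Q(k, Z) = ((-5 + 6)/(1 - 3))/9 = (1/(-2))/9 = (1*(-½))/9 = (⅑)*(-½) = -1/18)
(Q(1, O)*P)*30 = -1/18*(-85)*30 = (85/18)*30 = 425/3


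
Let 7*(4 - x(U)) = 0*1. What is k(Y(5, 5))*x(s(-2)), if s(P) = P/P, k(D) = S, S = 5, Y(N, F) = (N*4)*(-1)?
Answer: 20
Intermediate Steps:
Y(N, F) = -4*N (Y(N, F) = (4*N)*(-1) = -4*N)
k(D) = 5
s(P) = 1
x(U) = 4 (x(U) = 4 - 0 = 4 - 1/7*0 = 4 + 0 = 4)
k(Y(5, 5))*x(s(-2)) = 5*4 = 20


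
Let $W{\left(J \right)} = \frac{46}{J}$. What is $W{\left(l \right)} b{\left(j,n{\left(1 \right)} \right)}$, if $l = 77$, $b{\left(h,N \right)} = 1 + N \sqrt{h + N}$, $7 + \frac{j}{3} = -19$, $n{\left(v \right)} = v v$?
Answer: $\frac{46}{77} + \frac{46 i \sqrt{77}}{77} \approx 0.5974 + 5.2422 i$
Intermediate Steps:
$n{\left(v \right)} = v^{2}$
$j = -78$ ($j = -21 + 3 \left(-19\right) = -21 - 57 = -78$)
$b{\left(h,N \right)} = 1 + N \sqrt{N + h}$
$W{\left(l \right)} b{\left(j,n{\left(1 \right)} \right)} = \frac{46}{77} \left(1 + 1^{2} \sqrt{1^{2} - 78}\right) = 46 \cdot \frac{1}{77} \left(1 + 1 \sqrt{1 - 78}\right) = \frac{46 \left(1 + 1 \sqrt{-77}\right)}{77} = \frac{46 \left(1 + 1 i \sqrt{77}\right)}{77} = \frac{46 \left(1 + i \sqrt{77}\right)}{77} = \frac{46}{77} + \frac{46 i \sqrt{77}}{77}$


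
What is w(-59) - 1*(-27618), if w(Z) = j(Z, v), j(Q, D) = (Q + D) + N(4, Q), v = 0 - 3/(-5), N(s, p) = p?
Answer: 137503/5 ≈ 27501.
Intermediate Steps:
v = ⅗ (v = 0 - 3*(-1)/5 = 0 - 1*(-⅗) = 0 + ⅗ = ⅗ ≈ 0.60000)
j(Q, D) = D + 2*Q (j(Q, D) = (Q + D) + Q = (D + Q) + Q = D + 2*Q)
w(Z) = ⅗ + 2*Z
w(-59) - 1*(-27618) = (⅗ + 2*(-59)) - 1*(-27618) = (⅗ - 118) + 27618 = -587/5 + 27618 = 137503/5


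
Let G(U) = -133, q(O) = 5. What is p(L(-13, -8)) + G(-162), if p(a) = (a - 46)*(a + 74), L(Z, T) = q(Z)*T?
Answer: -3057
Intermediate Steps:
L(Z, T) = 5*T
p(a) = (-46 + a)*(74 + a)
p(L(-13, -8)) + G(-162) = (-3404 + (5*(-8))² + 28*(5*(-8))) - 133 = (-3404 + (-40)² + 28*(-40)) - 133 = (-3404 + 1600 - 1120) - 133 = -2924 - 133 = -3057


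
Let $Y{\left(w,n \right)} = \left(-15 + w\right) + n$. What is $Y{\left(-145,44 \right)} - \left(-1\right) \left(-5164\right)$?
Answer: $-5280$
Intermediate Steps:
$Y{\left(w,n \right)} = -15 + n + w$
$Y{\left(-145,44 \right)} - \left(-1\right) \left(-5164\right) = \left(-15 + 44 - 145\right) - \left(-1\right) \left(-5164\right) = -116 - 5164 = -5280$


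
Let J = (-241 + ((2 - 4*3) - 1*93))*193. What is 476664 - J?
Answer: 543056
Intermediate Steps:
J = -66392 (J = (-241 + ((2 - 12) - 93))*193 = (-241 + (-10 - 93))*193 = (-241 - 103)*193 = -344*193 = -66392)
476664 - J = 476664 - 1*(-66392) = 476664 + 66392 = 543056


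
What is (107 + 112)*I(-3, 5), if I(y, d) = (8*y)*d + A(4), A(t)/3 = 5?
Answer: -22995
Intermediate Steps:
A(t) = 15 (A(t) = 3*5 = 15)
I(y, d) = 15 + 8*d*y (I(y, d) = (8*y)*d + 15 = 8*d*y + 15 = 15 + 8*d*y)
(107 + 112)*I(-3, 5) = (107 + 112)*(15 + 8*5*(-3)) = 219*(15 - 120) = 219*(-105) = -22995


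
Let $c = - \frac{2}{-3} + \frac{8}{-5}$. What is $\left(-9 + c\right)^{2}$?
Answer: $\frac{22201}{225} \approx 98.671$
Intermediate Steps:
$c = - \frac{14}{15}$ ($c = \left(-2\right) \left(- \frac{1}{3}\right) + 8 \left(- \frac{1}{5}\right) = \frac{2}{3} - \frac{8}{5} = - \frac{14}{15} \approx -0.93333$)
$\left(-9 + c\right)^{2} = \left(-9 - \frac{14}{15}\right)^{2} = \left(- \frac{149}{15}\right)^{2} = \frac{22201}{225}$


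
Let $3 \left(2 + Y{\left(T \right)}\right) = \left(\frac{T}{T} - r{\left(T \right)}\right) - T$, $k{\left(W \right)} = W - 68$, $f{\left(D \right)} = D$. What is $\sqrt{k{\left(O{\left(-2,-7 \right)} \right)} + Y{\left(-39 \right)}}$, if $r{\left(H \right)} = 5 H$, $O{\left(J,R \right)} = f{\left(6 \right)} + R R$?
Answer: $\frac{\sqrt{570}}{3} \approx 7.9582$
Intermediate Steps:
$O{\left(J,R \right)} = 6 + R^{2}$ ($O{\left(J,R \right)} = 6 + R R = 6 + R^{2}$)
$k{\left(W \right)} = -68 + W$
$Y{\left(T \right)} = - \frac{5}{3} - 2 T$ ($Y{\left(T \right)} = -2 + \frac{\left(\frac{T}{T} - 5 T\right) - T}{3} = -2 + \frac{\left(1 - 5 T\right) - T}{3} = -2 + \frac{1 - 6 T}{3} = -2 - \left(- \frac{1}{3} + 2 T\right) = - \frac{5}{3} - 2 T$)
$\sqrt{k{\left(O{\left(-2,-7 \right)} \right)} + Y{\left(-39 \right)}} = \sqrt{\left(-68 + \left(6 + \left(-7\right)^{2}\right)\right) - - \frac{229}{3}} = \sqrt{\left(-68 + \left(6 + 49\right)\right) + \left(- \frac{5}{3} + 78\right)} = \sqrt{\left(-68 + 55\right) + \frac{229}{3}} = \sqrt{-13 + \frac{229}{3}} = \sqrt{\frac{190}{3}} = \frac{\sqrt{570}}{3}$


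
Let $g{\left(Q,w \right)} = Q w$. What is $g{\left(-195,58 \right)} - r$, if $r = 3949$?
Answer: $-15259$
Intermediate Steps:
$g{\left(-195,58 \right)} - r = \left(-195\right) 58 - 3949 = -11310 - 3949 = -15259$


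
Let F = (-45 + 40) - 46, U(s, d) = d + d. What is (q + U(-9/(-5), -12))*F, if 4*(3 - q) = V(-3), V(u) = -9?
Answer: 3825/4 ≈ 956.25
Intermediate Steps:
U(s, d) = 2*d
F = -51 (F = -5 - 46 = -51)
q = 21/4 (q = 3 - ¼*(-9) = 3 + 9/4 = 21/4 ≈ 5.2500)
(q + U(-9/(-5), -12))*F = (21/4 + 2*(-12))*(-51) = (21/4 - 24)*(-51) = -75/4*(-51) = 3825/4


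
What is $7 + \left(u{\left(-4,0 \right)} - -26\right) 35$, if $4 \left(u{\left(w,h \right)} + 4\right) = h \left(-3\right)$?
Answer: $777$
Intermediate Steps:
$u{\left(w,h \right)} = -4 - \frac{3 h}{4}$ ($u{\left(w,h \right)} = -4 + \frac{h \left(-3\right)}{4} = -4 + \frac{\left(-3\right) h}{4} = -4 - \frac{3 h}{4}$)
$7 + \left(u{\left(-4,0 \right)} - -26\right) 35 = 7 + \left(\left(-4 - 0\right) - -26\right) 35 = 7 + \left(\left(-4 + 0\right) + 26\right) 35 = 7 + \left(-4 + 26\right) 35 = 7 + 22 \cdot 35 = 7 + 770 = 777$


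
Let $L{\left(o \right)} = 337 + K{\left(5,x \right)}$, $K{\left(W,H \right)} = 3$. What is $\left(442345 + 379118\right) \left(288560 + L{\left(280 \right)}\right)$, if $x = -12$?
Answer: $237320660700$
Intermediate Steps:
$L{\left(o \right)} = 340$ ($L{\left(o \right)} = 337 + 3 = 340$)
$\left(442345 + 379118\right) \left(288560 + L{\left(280 \right)}\right) = \left(442345 + 379118\right) \left(288560 + 340\right) = 821463 \cdot 288900 = 237320660700$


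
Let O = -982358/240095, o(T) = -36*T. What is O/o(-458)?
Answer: -491179/1979343180 ≈ -0.00024815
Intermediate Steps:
O = -982358/240095 ≈ -4.0915
O/o(-458) = -982358/(240095*((-36*(-458)))) = -982358/240095/16488 = -982358/240095*1/16488 = -491179/1979343180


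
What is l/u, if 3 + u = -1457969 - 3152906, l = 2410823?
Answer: -2410823/4610878 ≈ -0.52286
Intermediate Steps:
u = -4610878 (u = -3 + (-1457969 - 3152906) = -3 - 4610875 = -4610878)
l/u = 2410823/(-4610878) = 2410823*(-1/4610878) = -2410823/4610878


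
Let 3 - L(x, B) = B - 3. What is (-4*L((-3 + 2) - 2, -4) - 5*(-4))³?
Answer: -8000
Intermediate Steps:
L(x, B) = 6 - B (L(x, B) = 3 - (B - 3) = 3 - (-3 + B) = 3 + (3 - B) = 6 - B)
(-4*L((-3 + 2) - 2, -4) - 5*(-4))³ = (-4*(6 - 1*(-4)) - 5*(-4))³ = (-4*(6 + 4) + 20)³ = (-4*10 + 20)³ = (-40 + 20)³ = (-20)³ = -8000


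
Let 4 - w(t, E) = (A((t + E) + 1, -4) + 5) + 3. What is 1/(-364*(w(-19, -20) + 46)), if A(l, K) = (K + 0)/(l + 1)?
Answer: -37/564200 ≈ -6.5580e-5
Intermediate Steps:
A(l, K) = K/(1 + l)
w(t, E) = -4 + 4/(2 + E + t) (w(t, E) = 4 - ((-4/(1 + ((t + E) + 1)) + 5) + 3) = 4 - ((-4/(1 + ((E + t) + 1)) + 5) + 3) = 4 - ((-4/(1 + (1 + E + t)) + 5) + 3) = 4 - ((-4/(2 + E + t) + 5) + 3) = 4 - ((5 - 4/(2 + E + t)) + 3) = 4 - (8 - 4/(2 + E + t)) = 4 + (-8 + 4/(2 + E + t)) = -4 + 4/(2 + E + t))
1/(-364*(w(-19, -20) + 46)) = 1/(-364*(4*(-1 - 1*(-20) - 1*(-19))/(2 - 20 - 19) + 46)) = 1/(-364*(4*(-1 + 20 + 19)/(-37) + 46)) = 1/(-364*(4*(-1/37)*38 + 46)) = 1/(-364*(-152/37 + 46)) = 1/(-364*1550/37) = 1/(-564200/37) = -37/564200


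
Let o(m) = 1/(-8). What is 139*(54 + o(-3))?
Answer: 59909/8 ≈ 7488.6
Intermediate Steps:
o(m) = -1/8 (o(m) = 1*(-1/8) = -1/8)
139*(54 + o(-3)) = 139*(54 - 1/8) = 139*(431/8) = 59909/8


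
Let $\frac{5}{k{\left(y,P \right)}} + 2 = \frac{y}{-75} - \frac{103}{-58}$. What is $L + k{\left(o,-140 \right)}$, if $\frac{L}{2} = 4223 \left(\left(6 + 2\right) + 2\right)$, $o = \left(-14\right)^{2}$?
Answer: $\frac{1042468030}{12343} \approx 84458.0$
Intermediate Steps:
$o = 196$
$k{\left(y,P \right)} = \frac{5}{- \frac{13}{58} - \frac{y}{75}}$ ($k{\left(y,P \right)} = \frac{5}{-2 + \left(\frac{y}{-75} - \frac{103}{-58}\right)} = \frac{5}{-2 + \left(y \left(- \frac{1}{75}\right) - - \frac{103}{58}\right)} = \frac{5}{-2 - \left(- \frac{103}{58} + \frac{y}{75}\right)} = \frac{5}{- \frac{13}{58} - \frac{y}{75}}$)
$L = 84460$ ($L = 2 \cdot 4223 \left(\left(6 + 2\right) + 2\right) = 2 \cdot 4223 \left(8 + 2\right) = 2 \cdot 4223 \cdot 10 = 2 \cdot 42230 = 84460$)
$L + k{\left(o,-140 \right)} = 84460 - \frac{21750}{975 + 58 \cdot 196} = 84460 - \frac{21750}{975 + 11368} = 84460 - \frac{21750}{12343} = \frac{1042468030}{12343}$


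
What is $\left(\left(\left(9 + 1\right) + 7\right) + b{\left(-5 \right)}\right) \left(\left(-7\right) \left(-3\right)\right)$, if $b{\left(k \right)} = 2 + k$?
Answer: $294$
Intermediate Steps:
$\left(\left(\left(9 + 1\right) + 7\right) + b{\left(-5 \right)}\right) \left(\left(-7\right) \left(-3\right)\right) = \left(\left(\left(9 + 1\right) + 7\right) + \left(2 - 5\right)\right) \left(\left(-7\right) \left(-3\right)\right) = \left(\left(10 + 7\right) - 3\right) 21 = \left(17 - 3\right) 21 = 14 \cdot 21 = 294$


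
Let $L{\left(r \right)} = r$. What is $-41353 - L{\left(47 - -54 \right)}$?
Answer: $-41454$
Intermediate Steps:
$-41353 - L{\left(47 - -54 \right)} = -41353 - \left(47 - -54\right) = -41353 - \left(47 + 54\right) = -41353 - 101 = -41454$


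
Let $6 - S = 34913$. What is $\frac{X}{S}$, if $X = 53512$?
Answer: $- \frac{53512}{34907} \approx -1.533$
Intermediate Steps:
$S = -34907$ ($S = 6 - 34913 = -34907$)
$\frac{X}{S} = \frac{53512}{-34907} = 53512 \left(- \frac{1}{34907}\right) = - \frac{53512}{34907}$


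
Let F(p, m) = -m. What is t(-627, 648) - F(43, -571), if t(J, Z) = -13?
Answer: -584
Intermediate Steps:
t(-627, 648) - F(43, -571) = -13 - (-1)*(-571) = -13 - 1*571 = -13 - 571 = -584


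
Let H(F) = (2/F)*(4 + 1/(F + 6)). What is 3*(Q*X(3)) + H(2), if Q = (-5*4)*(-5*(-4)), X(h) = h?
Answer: -28767/8 ≈ -3595.9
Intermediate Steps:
H(F) = 2*(4 + 1/(6 + F))/F (H(F) = (2/F)*(4 + 1/(6 + F)) = 2*(4 + 1/(6 + F))/F)
Q = -400 (Q = -20*20 = -400)
3*(Q*X(3)) + H(2) = 3*(-400*3) + 2*(25 + 4*2)/(2*(6 + 2)) = 3*(-1200) + 2*(½)*(25 + 8)/8 = -3600 + 2*(½)*(⅛)*33 = -3600 + 33/8 = -28767/8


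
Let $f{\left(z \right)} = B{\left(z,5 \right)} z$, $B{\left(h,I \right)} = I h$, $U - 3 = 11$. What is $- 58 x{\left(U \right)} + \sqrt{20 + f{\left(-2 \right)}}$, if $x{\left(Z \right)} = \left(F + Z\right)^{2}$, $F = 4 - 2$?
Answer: $-14848 + 2 \sqrt{10} \approx -14842.0$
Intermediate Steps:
$F = 2$
$U = 14$ ($U = 3 + 11 = 14$)
$x{\left(Z \right)} = \left(2 + Z\right)^{2}$
$f{\left(z \right)} = 5 z^{2}$ ($f{\left(z \right)} = 5 z z = 5 z^{2}$)
$- 58 x{\left(U \right)} + \sqrt{20 + f{\left(-2 \right)}} = - 58 \left(2 + 14\right)^{2} + \sqrt{20 + 5 \left(-2\right)^{2}} = - 58 \cdot 16^{2} + \sqrt{20 + 5 \cdot 4} = \left(-58\right) 256 + \sqrt{20 + 20} = -14848 + \sqrt{40} = -14848 + 2 \sqrt{10}$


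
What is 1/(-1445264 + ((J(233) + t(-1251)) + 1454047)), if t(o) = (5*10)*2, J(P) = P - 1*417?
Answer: 1/8699 ≈ 0.00011496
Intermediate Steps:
J(P) = -417 + P (J(P) = P - 417 = -417 + P)
t(o) = 100 (t(o) = 50*2 = 100)
1/(-1445264 + ((J(233) + t(-1251)) + 1454047)) = 1/(-1445264 + (((-417 + 233) + 100) + 1454047)) = 1/(-1445264 + ((-184 + 100) + 1454047)) = 1/(-1445264 + (-84 + 1454047)) = 1/(-1445264 + 1453963) = 1/8699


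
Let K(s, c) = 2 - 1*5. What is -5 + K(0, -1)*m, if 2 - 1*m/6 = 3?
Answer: 13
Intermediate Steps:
m = -6 (m = 12 - 6*3 = 12 - 18 = -6)
K(s, c) = -3 (K(s, c) = 2 - 5 = -3)
-5 + K(0, -1)*m = -5 - 3*(-6) = -5 + 18 = 13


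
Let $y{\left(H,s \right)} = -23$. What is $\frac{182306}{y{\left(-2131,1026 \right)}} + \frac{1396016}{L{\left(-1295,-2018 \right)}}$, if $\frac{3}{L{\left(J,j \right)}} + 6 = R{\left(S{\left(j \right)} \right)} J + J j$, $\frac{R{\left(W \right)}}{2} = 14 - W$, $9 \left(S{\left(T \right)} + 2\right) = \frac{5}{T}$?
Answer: $\frac{749893835769716954}{626589} \approx 1.1968 \cdot 10^{12}$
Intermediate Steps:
$S{\left(T \right)} = -2 + \frac{5}{9 T}$ ($S{\left(T \right)} = -2 + \frac{5 \frac{1}{T}}{9} = -2 + \frac{5}{9 T}$)
$R{\left(W \right)} = 28 - 2 W$ ($R{\left(W \right)} = 2 \left(14 - W\right) = 28 - 2 W$)
$L{\left(J,j \right)} = \frac{3}{-6 + J j + J \left(32 - \frac{10}{9 j}\right)}$ ($L{\left(J,j \right)} = \frac{3}{-6 + \left(\left(28 - 2 \left(-2 + \frac{5}{9 j}\right)\right) J + J j\right)} = \frac{3}{-6 + \left(\left(28 + \left(4 - \frac{10}{9 j}\right)\right) J + J j\right)} = \frac{3}{-6 + \left(\left(32 - \frac{10}{9 j}\right) J + J j\right)} = \frac{3}{-6 + \left(J \left(32 - \frac{10}{9 j}\right) + J j\right)} = \frac{3}{-6 + \left(J j + J \left(32 - \frac{10}{9 j}\right)\right)} = \frac{3}{-6 + J j + J \left(32 - \frac{10}{9 j}\right)}$)
$\frac{182306}{y{\left(-2131,1026 \right)}} + \frac{1396016}{L{\left(-1295,-2018 \right)}} = \frac{182306}{-23} + \frac{1396016}{\left(-27\right) \left(-2018\right) \frac{1}{\left(-9\right) \left(-2018\right) \left(-6 - -2613310\right) - - 2590 \left(-5 + 144 \left(-2018\right)\right)}} = 182306 \left(- \frac{1}{23}\right) + \frac{1396016}{\left(-27\right) \left(-2018\right) \frac{1}{\left(-9\right) \left(-2018\right) \left(-6 + 2613310\right) - - 2590 \left(-5 - 290592\right)}} = - \frac{182306}{23} + \frac{1396016}{\left(-27\right) \left(-2018\right) \frac{1}{\left(-9\right) \left(-2018\right) 2613304 - \left(-2590\right) \left(-290597\right)}} = - \frac{182306}{23} + \frac{1396016}{\left(-27\right) \left(-2018\right) \frac{1}{47462827248 - 752646230}} = - \frac{182306}{23} + \frac{1396016}{\left(-27\right) \left(-2018\right) \frac{1}{46710181018}} = - \frac{182306}{23} + \frac{1396016}{\frac{27243}{23355090509}} = - \frac{182306}{23} + 1396016 \cdot \frac{23355090509}{27243} = - \frac{182306}{23} + \frac{32604080032012144}{27243} = \frac{749893835769716954}{626589}$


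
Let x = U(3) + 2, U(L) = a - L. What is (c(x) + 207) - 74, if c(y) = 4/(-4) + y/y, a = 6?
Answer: 133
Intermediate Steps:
U(L) = 6 - L
x = 5 (x = (6 - 1*3) + 2 = (6 - 3) + 2 = 3 + 2 = 5)
c(y) = 0 (c(y) = 4*(-¼) + 1 = -1 + 1 = 0)
(c(x) + 207) - 74 = (0 + 207) - 74 = 207 - 74 = 133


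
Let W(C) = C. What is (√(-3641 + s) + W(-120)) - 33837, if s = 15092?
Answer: -33957 + √11451 ≈ -33850.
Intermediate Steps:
(√(-3641 + s) + W(-120)) - 33837 = (√(-3641 + 15092) - 120) - 33837 = (√11451 - 120) - 33837 = (-120 + √11451) - 33837 = -33957 + √11451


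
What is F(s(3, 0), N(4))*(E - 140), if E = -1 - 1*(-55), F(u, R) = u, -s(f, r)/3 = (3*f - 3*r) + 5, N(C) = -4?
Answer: 3612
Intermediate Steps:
s(f, r) = -15 - 9*f + 9*r (s(f, r) = -3*((3*f - 3*r) + 5) = -3*((-3*r + 3*f) + 5) = -3*(5 - 3*r + 3*f) = -15 - 9*f + 9*r)
E = 54 (E = -1 + 55 = 54)
F(s(3, 0), N(4))*(E - 140) = (-15 - 9*3 + 9*0)*(54 - 140) = (-15 - 27 + 0)*(-86) = -42*(-86) = 3612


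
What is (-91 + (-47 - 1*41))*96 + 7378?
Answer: -9806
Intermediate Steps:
(-91 + (-47 - 1*41))*96 + 7378 = (-91 + (-47 - 41))*96 + 7378 = (-91 - 88)*96 + 7378 = -179*96 + 7378 = -17184 + 7378 = -9806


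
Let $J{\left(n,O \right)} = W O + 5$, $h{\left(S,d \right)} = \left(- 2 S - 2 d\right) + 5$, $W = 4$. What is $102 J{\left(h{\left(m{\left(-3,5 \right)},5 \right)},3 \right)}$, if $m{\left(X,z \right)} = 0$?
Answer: $1734$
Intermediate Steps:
$h{\left(S,d \right)} = 5 - 2 S - 2 d$
$J{\left(n,O \right)} = 5 + 4 O$ ($J{\left(n,O \right)} = 4 O + 5 = 5 + 4 O$)
$102 J{\left(h{\left(m{\left(-3,5 \right)},5 \right)},3 \right)} = 102 \left(5 + 4 \cdot 3\right) = 102 \left(5 + 12\right) = 102 \cdot 17 = 1734$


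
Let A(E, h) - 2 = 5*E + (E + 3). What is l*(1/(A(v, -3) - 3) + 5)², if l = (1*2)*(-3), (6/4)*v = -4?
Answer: -14283/98 ≈ -145.74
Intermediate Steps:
v = -8/3 (v = (⅔)*(-4) = -8/3 ≈ -2.6667)
A(E, h) = 5 + 6*E (A(E, h) = 2 + (5*E + (E + 3)) = 2 + (5*E + (3 + E)) = 2 + (3 + 6*E) = 5 + 6*E)
l = -6 (l = 2*(-3) = -6)
l*(1/(A(v, -3) - 3) + 5)² = -6*(1/((5 + 6*(-8/3)) - 3) + 5)² = -6*(1/((5 - 16) - 3) + 5)² = -6*(1/(-11 - 3) + 5)² = -6*(1/(-14) + 5)² = -6*(-1/14 + 5)² = -6*(69/14)² = -6*4761/196 = -14283/98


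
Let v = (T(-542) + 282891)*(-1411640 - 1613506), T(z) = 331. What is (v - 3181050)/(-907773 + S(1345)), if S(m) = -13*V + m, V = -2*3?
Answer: 428395540731/453175 ≈ 9.4532e+5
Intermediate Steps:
V = -6
S(m) = 78 + m (S(m) = -13*(-6) + m = 78 + m)
v = -856787900412 (v = (331 + 282891)*(-1411640 - 1613506) = 283222*(-3025146) = -856787900412)
(v - 3181050)/(-907773 + S(1345)) = (-856787900412 - 3181050)/(-907773 + (78 + 1345)) = -856791081462/(-907773 + 1423) = -856791081462/(-906350) = -856791081462*(-1/906350) = 428395540731/453175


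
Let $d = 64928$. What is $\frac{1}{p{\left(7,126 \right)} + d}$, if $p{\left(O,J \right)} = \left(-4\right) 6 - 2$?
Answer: $\frac{1}{64902} \approx 1.5408 \cdot 10^{-5}$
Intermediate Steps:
$p{\left(O,J \right)} = -26$ ($p{\left(O,J \right)} = -24 - 2 = -26$)
$\frac{1}{p{\left(7,126 \right)} + d} = \frac{1}{-26 + 64928} = \frac{1}{64902}$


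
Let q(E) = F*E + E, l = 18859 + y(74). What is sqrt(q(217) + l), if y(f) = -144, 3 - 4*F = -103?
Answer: 3*sqrt(10970)/2 ≈ 157.11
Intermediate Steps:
F = 53/2 (F = 3/4 - 1/4*(-103) = 3/4 + 103/4 = 53/2 ≈ 26.500)
l = 18715 (l = 18859 - 144 = 18715)
q(E) = 55*E/2 (q(E) = 53*E/2 + E = 55*E/2)
sqrt(q(217) + l) = sqrt((55/2)*217 + 18715) = sqrt(11935/2 + 18715) = sqrt(49365/2) = 3*sqrt(10970)/2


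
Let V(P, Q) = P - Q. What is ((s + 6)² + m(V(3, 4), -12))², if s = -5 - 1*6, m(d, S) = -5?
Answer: 400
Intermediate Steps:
s = -11 (s = -5 - 6 = -11)
((s + 6)² + m(V(3, 4), -12))² = ((-11 + 6)² - 5)² = ((-5)² - 5)² = (25 - 5)² = 20² = 400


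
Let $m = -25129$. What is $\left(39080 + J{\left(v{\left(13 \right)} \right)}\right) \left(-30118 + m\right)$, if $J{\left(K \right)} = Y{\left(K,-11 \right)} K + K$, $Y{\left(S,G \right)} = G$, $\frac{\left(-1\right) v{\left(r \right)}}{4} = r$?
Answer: $-2187781200$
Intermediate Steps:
$v{\left(r \right)} = - 4 r$
$J{\left(K \right)} = - 10 K$ ($J{\left(K \right)} = - 11 K + K = - 10 K$)
$\left(39080 + J{\left(v{\left(13 \right)} \right)}\right) \left(-30118 + m\right) = \left(39080 - 10 \left(\left(-4\right) 13\right)\right) \left(-30118 - 25129\right) = \left(39080 - -520\right) \left(-55247\right) = \left(39080 + 520\right) \left(-55247\right) = 39600 \left(-55247\right) = -2187781200$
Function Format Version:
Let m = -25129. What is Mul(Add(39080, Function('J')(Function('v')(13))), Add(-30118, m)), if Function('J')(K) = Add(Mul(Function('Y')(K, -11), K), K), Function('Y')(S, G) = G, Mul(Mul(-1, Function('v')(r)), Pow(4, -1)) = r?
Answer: -2187781200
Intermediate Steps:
Function('v')(r) = Mul(-4, r)
Function('J')(K) = Mul(-10, K) (Function('J')(K) = Add(Mul(-11, K), K) = Mul(-10, K))
Mul(Add(39080, Function('J')(Function('v')(13))), Add(-30118, m)) = Mul(Add(39080, Mul(-10, Mul(-4, 13))), Add(-30118, -25129)) = Mul(Add(39080, Mul(-10, -52)), -55247) = Mul(Add(39080, 520), -55247) = Mul(39600, -55247) = -2187781200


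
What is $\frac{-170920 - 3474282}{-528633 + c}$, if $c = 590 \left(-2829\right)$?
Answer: $\frac{3645202}{2197743} \approx 1.6586$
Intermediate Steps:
$c = -1669110$
$\frac{-170920 - 3474282}{-528633 + c} = \frac{-170920 - 3474282}{-528633 - 1669110} = - \frac{3645202}{-2197743} = \left(-3645202\right) \left(- \frac{1}{2197743}\right) = \frac{3645202}{2197743}$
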